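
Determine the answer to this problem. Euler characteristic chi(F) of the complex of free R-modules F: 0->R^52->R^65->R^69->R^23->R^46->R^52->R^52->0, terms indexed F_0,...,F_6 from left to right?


chi = sum (-1)^i * rank:
(-1)^0*52=52
(-1)^1*65=-65
(-1)^2*69=69
(-1)^3*23=-23
(-1)^4*46=46
(-1)^5*52=-52
(-1)^6*52=52
chi=79


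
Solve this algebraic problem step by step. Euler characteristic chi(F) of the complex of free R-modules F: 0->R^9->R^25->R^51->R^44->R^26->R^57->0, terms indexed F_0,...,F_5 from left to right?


chi = sum (-1)^i * rank:
(-1)^0*9=9
(-1)^1*25=-25
(-1)^2*51=51
(-1)^3*44=-44
(-1)^4*26=26
(-1)^5*57=-57
chi=-40


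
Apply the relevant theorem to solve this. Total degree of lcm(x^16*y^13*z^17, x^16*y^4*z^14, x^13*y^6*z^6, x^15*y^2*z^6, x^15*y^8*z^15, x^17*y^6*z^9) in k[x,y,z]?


lcm = componentwise max:
x: max(16,16,13,15,15,17)=17
y: max(13,4,6,2,8,6)=13
z: max(17,14,6,6,15,9)=17
Total=17+13+17=47


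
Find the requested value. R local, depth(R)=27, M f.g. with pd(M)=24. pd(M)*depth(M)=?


pd+depth=27
depth=27-24=3
pd*depth=24*3=72


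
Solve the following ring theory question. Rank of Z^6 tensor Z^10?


rank(M(x)N) = rank(M)*rank(N)
6*10 = 60


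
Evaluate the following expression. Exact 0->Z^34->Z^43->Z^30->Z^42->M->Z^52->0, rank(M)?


Alt sum=0:
(-1)^0*34 + (-1)^1*43 + (-1)^2*30 + (-1)^3*42 + (-1)^4*? + (-1)^5*52=0
rank(M)=73


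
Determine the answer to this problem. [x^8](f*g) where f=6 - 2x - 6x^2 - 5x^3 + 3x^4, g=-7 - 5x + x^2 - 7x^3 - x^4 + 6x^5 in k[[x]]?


[x^8] = sum a_i*b_j, i+j=8
  -5*6=-30
  3*-1=-3
Sum=-33


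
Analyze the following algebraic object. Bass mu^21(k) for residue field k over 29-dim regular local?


C(n,i)=C(29,21)=4292145


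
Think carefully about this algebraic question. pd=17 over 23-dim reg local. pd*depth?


pd+depth=23
depth=23-17=6
pd*depth=17*6=102


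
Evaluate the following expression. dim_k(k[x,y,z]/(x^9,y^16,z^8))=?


Basis: x^iy^jz^k, i<9,j<16,k<8
9*16*8=1152


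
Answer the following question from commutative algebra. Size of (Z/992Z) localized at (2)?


2-primary part: 992=2^5*31
Size=2^5=32


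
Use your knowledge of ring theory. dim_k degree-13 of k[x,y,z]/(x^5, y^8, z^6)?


Need i<5, j<8, k<6 with i+j+k=13.
For each i, j ranges over max(0,13-i-5)..min(7,13-i):
  i=0: j in [8,7] -> 0
  i=1: j in [7,7] -> 1
  i=2: j in [6,7] -> 2
  i=3: j in [5,7] -> 3
  i=4: j in [4,7] -> 4
H(13) = 0+1+2+3+4 = 10


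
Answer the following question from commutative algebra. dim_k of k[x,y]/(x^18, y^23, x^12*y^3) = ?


k[x,y]/I, I = (x^18, y^23, x^12*y^3)
Rect: 18x23=414. Corner: (18-12)x(23-3)=120.
dim = 414-120 = 294


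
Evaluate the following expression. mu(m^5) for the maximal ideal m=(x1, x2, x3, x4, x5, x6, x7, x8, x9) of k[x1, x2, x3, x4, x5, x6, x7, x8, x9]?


Graded Nakayama: mu(m^d) = dim_k (m^d/m^(d+1)) = #degree-5 monomials in 9 vars
C(n+d-1,d)=C(13,5)=1287


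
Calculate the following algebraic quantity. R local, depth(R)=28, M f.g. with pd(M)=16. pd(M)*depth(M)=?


pd+depth=28
depth=28-16=12
pd*depth=16*12=192


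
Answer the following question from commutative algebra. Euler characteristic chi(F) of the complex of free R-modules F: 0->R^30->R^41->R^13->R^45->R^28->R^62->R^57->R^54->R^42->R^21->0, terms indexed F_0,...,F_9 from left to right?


chi = sum (-1)^i * rank:
(-1)^0*30=30
(-1)^1*41=-41
(-1)^2*13=13
(-1)^3*45=-45
(-1)^4*28=28
(-1)^5*62=-62
(-1)^6*57=57
(-1)^7*54=-54
(-1)^8*42=42
(-1)^9*21=-21
chi=-53


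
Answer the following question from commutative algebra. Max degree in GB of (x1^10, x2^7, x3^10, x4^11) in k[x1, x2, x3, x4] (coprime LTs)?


Pure powers, coprime LTs => already GB.
Degrees: 10, 7, 10, 11
Max=11


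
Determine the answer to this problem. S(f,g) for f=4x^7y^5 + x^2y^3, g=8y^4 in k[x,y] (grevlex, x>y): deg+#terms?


LT(f)=4x^7y^5, LT(g)=8y^4
lcm(LM)=x^7y^5
S(f,g) (scaled by 32 to clear denominators) = 8*f - 4x^7y*g = 8x^2y^3
1 terms, deg 5.
5+1=6


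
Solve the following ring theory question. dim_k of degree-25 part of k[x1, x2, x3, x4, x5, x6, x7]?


C(d+n-1,n-1)=C(31,6)=736281


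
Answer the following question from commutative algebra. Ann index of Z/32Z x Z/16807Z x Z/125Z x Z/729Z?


Exponent = lcm of the cyclic orders; pairwise coprime => product.
2^5*7^5*5^3*3^6=32*16807*125*729=49009212000


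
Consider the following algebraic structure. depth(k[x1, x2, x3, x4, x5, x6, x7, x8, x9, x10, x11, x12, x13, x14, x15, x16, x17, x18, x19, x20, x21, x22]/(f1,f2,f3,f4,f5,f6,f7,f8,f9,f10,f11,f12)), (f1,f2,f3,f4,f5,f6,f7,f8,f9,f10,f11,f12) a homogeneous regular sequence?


depth(R)=22
depth(R/I)=22-12=10


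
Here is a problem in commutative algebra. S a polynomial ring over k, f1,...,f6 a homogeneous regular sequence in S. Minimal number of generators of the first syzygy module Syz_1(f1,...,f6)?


Regular sequence => Koszul complex is the minimal free resolution.
Syz_1 minimally generated by Koszul relations f_i*e_j - f_j*e_i (i<j): mu(Syz_1) = beta_2 = C(m,2) = m(m-1)/2
m=6
6*5/2 = 15


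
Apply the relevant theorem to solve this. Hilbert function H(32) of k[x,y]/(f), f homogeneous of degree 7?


H(t)=d for t>=d-1.
d=7, t=32
H(32)=7


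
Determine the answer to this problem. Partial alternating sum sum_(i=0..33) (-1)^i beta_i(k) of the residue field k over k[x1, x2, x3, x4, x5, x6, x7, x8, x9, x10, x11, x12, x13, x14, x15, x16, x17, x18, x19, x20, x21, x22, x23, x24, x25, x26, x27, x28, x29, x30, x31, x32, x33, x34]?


Koszul resolution: beta_i(k)=C(n,i), n=34
sum_(i=0..p) (-1)^i C(n,i) = (-1)^p C(n-1,p)
(-1)^33*C(33,33) = (-1)^33*1 = -1


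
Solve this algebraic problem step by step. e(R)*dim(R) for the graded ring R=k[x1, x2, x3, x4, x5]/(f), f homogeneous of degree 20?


e(R)=deg(f)=20, dim(R)=5-1=4
e*dim=20*4=80


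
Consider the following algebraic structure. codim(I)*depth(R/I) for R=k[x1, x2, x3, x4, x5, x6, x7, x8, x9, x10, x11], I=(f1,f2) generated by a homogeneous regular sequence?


codim=2, depth=dim(R/I)=11-2=9
Product=2*9=18


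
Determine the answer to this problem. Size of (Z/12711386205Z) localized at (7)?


7-primary part: 12711386205=7^10*45
Size=7^10=282475249


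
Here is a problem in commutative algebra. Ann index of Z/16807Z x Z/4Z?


Exponent = lcm of the cyclic orders; pairwise coprime => product.
7^5*2^2=16807*4=67228


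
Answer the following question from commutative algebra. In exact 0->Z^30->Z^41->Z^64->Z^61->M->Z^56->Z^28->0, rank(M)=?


Alt sum=0:
(-1)^0*30 + (-1)^1*41 + (-1)^2*64 + (-1)^3*61 + (-1)^4*? + (-1)^5*56 + (-1)^6*28=0
rank(M)=36


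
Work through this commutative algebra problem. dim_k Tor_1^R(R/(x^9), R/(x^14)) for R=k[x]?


Tor_1(R/I,R/J)=(I cap J)/IJ=(x^14)/(x^23)
dim=23-14=min(9,14)=9


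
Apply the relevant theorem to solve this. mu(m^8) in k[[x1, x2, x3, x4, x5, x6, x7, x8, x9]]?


C(n+d-1,d)=C(16,8)=12870


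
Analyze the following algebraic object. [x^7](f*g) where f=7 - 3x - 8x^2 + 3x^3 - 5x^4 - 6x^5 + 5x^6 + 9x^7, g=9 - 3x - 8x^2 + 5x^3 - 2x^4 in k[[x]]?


[x^7] = sum a_i*b_j, i+j=7
  3*-2=-6
  -5*5=-25
  -6*-8=48
  5*-3=-15
  9*9=81
Sum=83


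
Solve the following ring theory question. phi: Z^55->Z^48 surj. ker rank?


rank(ker) = 55-48 = 7


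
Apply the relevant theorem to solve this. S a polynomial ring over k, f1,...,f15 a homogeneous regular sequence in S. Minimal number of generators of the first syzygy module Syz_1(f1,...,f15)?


Regular sequence => Koszul complex is the minimal free resolution.
Syz_1 minimally generated by Koszul relations f_i*e_j - f_j*e_i (i<j): mu(Syz_1) = beta_2 = C(m,2) = m(m-1)/2
m=15
15*14/2 = 105


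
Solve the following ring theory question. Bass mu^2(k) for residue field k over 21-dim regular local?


C(n,i)=C(21,2)=210


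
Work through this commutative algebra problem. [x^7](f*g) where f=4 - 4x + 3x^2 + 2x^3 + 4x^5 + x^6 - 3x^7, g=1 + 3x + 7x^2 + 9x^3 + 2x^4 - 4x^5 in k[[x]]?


[x^7] = sum a_i*b_j, i+j=7
  3*-4=-12
  2*2=4
  4*7=28
  1*3=3
  -3*1=-3
Sum=20


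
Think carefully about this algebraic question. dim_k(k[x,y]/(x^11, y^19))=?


Basis: x^i*y^j, i<11, j<19
11*19=209


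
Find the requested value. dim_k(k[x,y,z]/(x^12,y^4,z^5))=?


Basis: x^iy^jz^k, i<12,j<4,k<5
12*4*5=240


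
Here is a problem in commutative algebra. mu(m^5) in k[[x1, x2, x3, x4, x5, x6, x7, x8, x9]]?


C(n+d-1,d)=C(13,5)=1287


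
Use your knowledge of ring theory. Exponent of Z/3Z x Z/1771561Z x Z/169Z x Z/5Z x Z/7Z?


Exponent = lcm of the cyclic orders; pairwise coprime => product.
3^1*11^6*13^2*5^1*7^1=3*1771561*169*5*7=31436349945


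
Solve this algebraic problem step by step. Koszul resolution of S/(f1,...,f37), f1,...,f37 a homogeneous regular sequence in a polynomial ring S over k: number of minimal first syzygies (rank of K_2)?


Regular sequence => Koszul complex is the minimal free resolution.
Syz_1 minimally generated by Koszul relations f_i*e_j - f_j*e_i (i<j): mu(Syz_1) = beta_2 = C(m,2) = m(m-1)/2
m=37
37*36/2 = 666


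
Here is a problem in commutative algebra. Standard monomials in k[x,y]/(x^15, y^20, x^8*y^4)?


k[x,y]/I, I = (x^15, y^20, x^8*y^4)
Rect: 15x20=300. Corner: (15-8)x(20-4)=112.
dim = 300-112 = 188


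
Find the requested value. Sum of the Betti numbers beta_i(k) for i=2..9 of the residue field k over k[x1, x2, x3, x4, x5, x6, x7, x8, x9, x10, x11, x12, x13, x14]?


Koszul resolution: beta_i(k)=C(n,i), n=14
C(14,2)=91, C(14,3)=364, C(14,4)=1001, C(14,5)=2002, C(14,6)=3003, C(14,7)=3432, C(14,8)=3003, C(14,9)=2002
Sum=14898


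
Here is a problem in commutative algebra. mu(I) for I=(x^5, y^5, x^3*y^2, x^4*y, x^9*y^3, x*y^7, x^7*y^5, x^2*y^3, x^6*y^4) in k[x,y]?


Remove redundant (divisible by others).
x^6*y^4 redundant.
x^7*y^5 redundant.
x^9*y^3 redundant.
x*y^7 redundant.
Min: x^5, x^4*y, x^3*y^2, x^2*y^3, y^5
Count=5


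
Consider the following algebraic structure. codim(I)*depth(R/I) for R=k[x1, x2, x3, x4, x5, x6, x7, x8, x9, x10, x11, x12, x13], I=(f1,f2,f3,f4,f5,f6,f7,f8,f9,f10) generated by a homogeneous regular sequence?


codim=10, depth=dim(R/I)=13-10=3
Product=10*3=30


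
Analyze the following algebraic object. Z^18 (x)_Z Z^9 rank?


rank(M(x)N) = rank(M)*rank(N)
18*9 = 162


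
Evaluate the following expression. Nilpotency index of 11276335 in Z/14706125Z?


11276335^k mod 14706125:
k=1: 11276335
k=2: 644350
k=3: 7160125
k=4: 3601500
k=5: 6302625
k=6: 0
First zero at k = 6


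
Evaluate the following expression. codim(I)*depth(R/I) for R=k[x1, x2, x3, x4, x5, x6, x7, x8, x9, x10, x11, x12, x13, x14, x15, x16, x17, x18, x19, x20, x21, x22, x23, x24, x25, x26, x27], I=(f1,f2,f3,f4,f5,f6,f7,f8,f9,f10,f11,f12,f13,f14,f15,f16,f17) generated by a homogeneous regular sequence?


codim=17, depth=dim(R/I)=27-17=10
Product=17*10=170


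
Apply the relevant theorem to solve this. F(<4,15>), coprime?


gcd(4,15)=1 => F=ab-a-b=4*15-4-15=60-19=41


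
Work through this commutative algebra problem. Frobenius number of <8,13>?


gcd(8,13)=1 => F=ab-a-b=8*13-8-13=104-21=83


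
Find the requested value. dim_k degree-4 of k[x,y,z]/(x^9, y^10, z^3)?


Need i<9, j<10, k<3 with i+j+k=4.
For each i, j ranges over max(0,4-i-2)..min(9,4-i):
  i=0: j in [2,4] -> 3
  i=1: j in [1,3] -> 3
  i=2: j in [0,2] -> 3
  i=3: j in [0,1] -> 2
  i=4: j in [0,0] -> 1
H(4) = 3+3+3+2+1 = 12


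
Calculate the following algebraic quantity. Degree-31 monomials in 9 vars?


C(d+n-1,n-1)=C(39,8)=61523748


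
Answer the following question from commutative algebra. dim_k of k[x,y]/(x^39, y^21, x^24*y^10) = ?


k[x,y]/I, I = (x^39, y^21, x^24*y^10)
Rect: 39x21=819. Corner: (39-24)x(21-10)=165.
dim = 819-165 = 654


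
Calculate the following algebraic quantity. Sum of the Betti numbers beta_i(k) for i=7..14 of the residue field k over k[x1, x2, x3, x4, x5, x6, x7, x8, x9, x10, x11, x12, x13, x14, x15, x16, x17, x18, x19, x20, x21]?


Koszul resolution: beta_i(k)=C(n,i), n=21
C(21,7)=116280, C(21,8)=203490, C(21,9)=293930, C(21,10)=352716, C(21,11)=352716, C(21,12)=293930, C(21,13)=203490, C(21,14)=116280
Sum=1932832


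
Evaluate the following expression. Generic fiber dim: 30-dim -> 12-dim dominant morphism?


dim(fiber)=dim(X)-dim(Y)=30-12=18


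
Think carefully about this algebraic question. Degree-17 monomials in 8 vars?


C(d+n-1,n-1)=C(24,7)=346104


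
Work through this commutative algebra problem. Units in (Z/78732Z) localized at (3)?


Local ring = Z/19683Z.
phi(19683) = 3^8*(3-1) = 13122


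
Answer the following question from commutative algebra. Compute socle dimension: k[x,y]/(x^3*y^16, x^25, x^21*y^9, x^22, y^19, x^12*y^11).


Socle = ann(m) = span of standard monomials u with x*u, y*u in I (staircase corners).
Redundant generators: x^25
Minimal generators: x^22, x^21*y^9, x^12*y^11, x^3*y^16, y^19
Corners: x^2y^18, x^11y^15, x^20y^10, x^21y^8
Socle dim=4


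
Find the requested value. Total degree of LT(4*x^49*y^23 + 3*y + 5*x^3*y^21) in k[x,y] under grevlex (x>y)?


LT: 4*x^49*y^23
deg_x=49, deg_y=23
Total=49+23=72


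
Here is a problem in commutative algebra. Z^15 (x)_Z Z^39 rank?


rank(M(x)N) = rank(M)*rank(N)
15*39 = 585


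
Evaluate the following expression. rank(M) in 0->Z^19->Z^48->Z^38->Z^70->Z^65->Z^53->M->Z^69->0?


Alt sum=0:
(-1)^0*19 + (-1)^1*48 + (-1)^2*38 + (-1)^3*70 + (-1)^4*65 + (-1)^5*53 + (-1)^6*? + (-1)^7*69=0
rank(M)=118


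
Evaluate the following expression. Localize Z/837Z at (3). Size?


3-primary part: 837=3^3*31
Size=3^3=27


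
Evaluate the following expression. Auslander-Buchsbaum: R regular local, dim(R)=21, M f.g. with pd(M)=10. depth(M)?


pd+depth=depth(R)=21
depth=21-10=11


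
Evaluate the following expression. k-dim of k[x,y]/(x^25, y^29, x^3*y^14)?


k[x,y]/I, I = (x^25, y^29, x^3*y^14)
Rect: 25x29=725. Corner: (25-3)x(29-14)=330.
dim = 725-330 = 395


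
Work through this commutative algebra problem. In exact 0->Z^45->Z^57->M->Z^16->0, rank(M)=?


Alt sum=0:
(-1)^0*45 + (-1)^1*57 + (-1)^2*? + (-1)^3*16=0
rank(M)=28


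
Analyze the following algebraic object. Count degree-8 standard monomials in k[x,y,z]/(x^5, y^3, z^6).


Need i<5, j<3, k<6 with i+j+k=8.
For each i, j ranges over max(0,8-i-5)..min(2,8-i):
  i=0: j in [3,2] -> 0
  i=1: j in [2,2] -> 1
  i=2: j in [1,2] -> 2
  i=3: j in [0,2] -> 3
  i=4: j in [0,2] -> 3
H(8) = 0+1+2+3+3 = 9


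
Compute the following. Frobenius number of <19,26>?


gcd(19,26)=1 => F=ab-a-b=19*26-19-26=494-45=449


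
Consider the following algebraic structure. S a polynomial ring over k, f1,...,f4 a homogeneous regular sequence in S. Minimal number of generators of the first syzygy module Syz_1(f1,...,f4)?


Regular sequence => Koszul complex is the minimal free resolution.
Syz_1 minimally generated by Koszul relations f_i*e_j - f_j*e_i (i<j): mu(Syz_1) = beta_2 = C(m,2) = m(m-1)/2
m=4
4*3/2 = 6


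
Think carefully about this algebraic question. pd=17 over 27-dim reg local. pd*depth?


pd+depth=27
depth=27-17=10
pd*depth=17*10=170


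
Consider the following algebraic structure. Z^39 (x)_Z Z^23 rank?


rank(M(x)N) = rank(M)*rank(N)
39*23 = 897


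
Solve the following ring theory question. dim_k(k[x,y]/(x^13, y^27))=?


Basis: x^i*y^j, i<13, j<27
13*27=351


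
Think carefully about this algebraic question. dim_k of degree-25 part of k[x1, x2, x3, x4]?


C(d+n-1,n-1)=C(28,3)=3276


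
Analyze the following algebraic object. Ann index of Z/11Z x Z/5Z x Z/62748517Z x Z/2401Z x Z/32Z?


Exponent = lcm of the cyclic orders; pairwise coprime => product.
11^1*5^1*13^7*7^4*2^5=11*5*62748517*2401*32=265160173197920


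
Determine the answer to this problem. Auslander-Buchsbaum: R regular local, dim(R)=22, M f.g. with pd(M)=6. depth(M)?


pd+depth=depth(R)=22
depth=22-6=16


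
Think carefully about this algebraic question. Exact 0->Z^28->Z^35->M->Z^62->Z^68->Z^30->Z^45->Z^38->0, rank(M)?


Alt sum=0:
(-1)^0*28 + (-1)^1*35 + (-1)^2*? + (-1)^3*62 + (-1)^4*68 + (-1)^5*30 + (-1)^6*45 + (-1)^7*38=0
rank(M)=24


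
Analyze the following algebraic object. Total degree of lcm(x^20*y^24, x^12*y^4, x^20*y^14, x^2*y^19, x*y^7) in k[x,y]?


lcm = componentwise max:
x: max(20,12,20,2,1)=20
y: max(24,4,14,19,7)=24
Total=20+24=44


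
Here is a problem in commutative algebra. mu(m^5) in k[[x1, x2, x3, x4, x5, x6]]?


C(n+d-1,d)=C(10,5)=252


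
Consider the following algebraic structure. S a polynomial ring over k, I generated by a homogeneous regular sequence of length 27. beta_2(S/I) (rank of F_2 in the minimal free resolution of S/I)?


Regular sequence => Koszul complex is the minimal free resolution.
Syz_1 minimally generated by Koszul relations f_i*e_j - f_j*e_i (i<j): mu(Syz_1) = beta_2 = C(m,2) = m(m-1)/2
m=27
27*26/2 = 351


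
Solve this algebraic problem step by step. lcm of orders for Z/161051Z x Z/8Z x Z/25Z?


Exponent = lcm of the cyclic orders; pairwise coprime => product.
11^5*2^3*5^2=161051*8*25=32210200


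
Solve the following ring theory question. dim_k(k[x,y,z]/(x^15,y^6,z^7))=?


Basis: x^iy^jz^k, i<15,j<6,k<7
15*6*7=630


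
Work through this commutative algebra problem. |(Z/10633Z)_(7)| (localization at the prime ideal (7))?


7-primary part: 10633=7^3*31
Size=7^3=343


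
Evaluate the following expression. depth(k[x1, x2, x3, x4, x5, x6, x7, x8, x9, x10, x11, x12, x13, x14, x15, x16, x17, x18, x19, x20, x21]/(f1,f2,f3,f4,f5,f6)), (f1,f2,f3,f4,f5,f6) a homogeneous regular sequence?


depth(R)=21
depth(R/I)=21-6=15


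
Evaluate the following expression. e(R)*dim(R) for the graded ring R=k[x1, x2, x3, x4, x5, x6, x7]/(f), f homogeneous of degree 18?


e(R)=deg(f)=18, dim(R)=7-1=6
e*dim=18*6=108


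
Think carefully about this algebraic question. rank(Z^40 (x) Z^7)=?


rank(M(x)N) = rank(M)*rank(N)
40*7 = 280


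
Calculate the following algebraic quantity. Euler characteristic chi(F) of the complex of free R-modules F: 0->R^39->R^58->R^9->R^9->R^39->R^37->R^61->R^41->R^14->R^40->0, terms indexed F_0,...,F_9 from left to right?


chi = sum (-1)^i * rank:
(-1)^0*39=39
(-1)^1*58=-58
(-1)^2*9=9
(-1)^3*9=-9
(-1)^4*39=39
(-1)^5*37=-37
(-1)^6*61=61
(-1)^7*41=-41
(-1)^8*14=14
(-1)^9*40=-40
chi=-23


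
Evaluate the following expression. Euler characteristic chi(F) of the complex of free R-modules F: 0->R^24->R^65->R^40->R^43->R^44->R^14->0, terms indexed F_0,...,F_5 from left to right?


chi = sum (-1)^i * rank:
(-1)^0*24=24
(-1)^1*65=-65
(-1)^2*40=40
(-1)^3*43=-43
(-1)^4*44=44
(-1)^5*14=-14
chi=-14


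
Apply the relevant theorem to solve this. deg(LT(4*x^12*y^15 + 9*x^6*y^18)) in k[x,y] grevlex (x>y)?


LT: 4*x^12*y^15
deg_x=12, deg_y=15
Total=12+15=27


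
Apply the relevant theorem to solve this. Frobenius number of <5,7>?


gcd(5,7)=1 => F=ab-a-b=5*7-5-7=35-12=23


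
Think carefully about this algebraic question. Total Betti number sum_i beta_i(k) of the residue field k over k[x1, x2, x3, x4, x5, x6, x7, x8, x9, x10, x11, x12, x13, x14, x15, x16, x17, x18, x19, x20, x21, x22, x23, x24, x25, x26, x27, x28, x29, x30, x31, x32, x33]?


Koszul resolution: beta_i(k)=C(n,i), n=33
sum_i C(33,i) = 2^33 = 8589934592


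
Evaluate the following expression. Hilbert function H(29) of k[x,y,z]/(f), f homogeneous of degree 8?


C(31,2)-C(23,2)=465-253=212


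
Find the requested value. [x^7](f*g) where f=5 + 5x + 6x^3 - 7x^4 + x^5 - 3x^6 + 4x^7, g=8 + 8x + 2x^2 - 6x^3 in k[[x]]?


[x^7] = sum a_i*b_j, i+j=7
  -7*-6=42
  1*2=2
  -3*8=-24
  4*8=32
Sum=52


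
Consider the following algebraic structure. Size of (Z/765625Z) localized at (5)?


5-primary part: 765625=5^6*49
Size=5^6=15625


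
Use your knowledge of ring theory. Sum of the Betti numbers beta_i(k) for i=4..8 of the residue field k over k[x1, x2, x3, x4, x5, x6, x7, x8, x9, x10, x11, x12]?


Koszul resolution: beta_i(k)=C(n,i), n=12
C(12,4)=495, C(12,5)=792, C(12,6)=924, C(12,7)=792, C(12,8)=495
Sum=3498


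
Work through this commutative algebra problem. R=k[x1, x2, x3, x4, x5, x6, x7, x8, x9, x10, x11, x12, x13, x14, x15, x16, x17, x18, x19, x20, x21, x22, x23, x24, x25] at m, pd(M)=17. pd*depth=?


pd+depth=25
depth=25-17=8
pd*depth=17*8=136


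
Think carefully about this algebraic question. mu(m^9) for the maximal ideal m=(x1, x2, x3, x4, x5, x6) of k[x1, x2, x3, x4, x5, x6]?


Graded Nakayama: mu(m^d) = dim_k (m^d/m^(d+1)) = #degree-9 monomials in 6 vars
C(n+d-1,d)=C(14,9)=2002


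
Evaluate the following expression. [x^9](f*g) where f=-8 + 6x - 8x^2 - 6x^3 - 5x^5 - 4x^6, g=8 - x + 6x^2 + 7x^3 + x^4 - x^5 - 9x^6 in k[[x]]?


[x^9] = sum a_i*b_j, i+j=9
  -6*-9=54
  -5*1=-5
  -4*7=-28
Sum=21


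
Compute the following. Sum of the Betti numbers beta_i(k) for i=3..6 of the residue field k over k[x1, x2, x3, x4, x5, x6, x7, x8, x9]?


Koszul resolution: beta_i(k)=C(n,i), n=9
C(9,3)=84, C(9,4)=126, C(9,5)=126, C(9,6)=84
Sum=420


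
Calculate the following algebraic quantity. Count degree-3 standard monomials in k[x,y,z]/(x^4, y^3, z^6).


Need i<4, j<3, k<6 with i+j+k=3.
For each i, j ranges over max(0,3-i-5)..min(2,3-i):
  i=0: j in [0,2] -> 3
  i=1: j in [0,2] -> 3
  i=2: j in [0,1] -> 2
  i=3: j in [0,0] -> 1
H(3) = 3+3+2+1 = 9


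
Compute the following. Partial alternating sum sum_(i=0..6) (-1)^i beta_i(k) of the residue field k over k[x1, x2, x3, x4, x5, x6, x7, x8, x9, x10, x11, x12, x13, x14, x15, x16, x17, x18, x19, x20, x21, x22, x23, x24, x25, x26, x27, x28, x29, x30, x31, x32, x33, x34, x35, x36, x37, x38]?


Koszul resolution: beta_i(k)=C(n,i), n=38
sum_(i=0..p) (-1)^i C(n,i) = (-1)^p C(n-1,p)
(-1)^6*C(37,6) = (-1)^6*2324784 = 2324784


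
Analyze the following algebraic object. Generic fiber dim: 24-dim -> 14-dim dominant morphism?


dim(fiber)=dim(X)-dim(Y)=24-14=10


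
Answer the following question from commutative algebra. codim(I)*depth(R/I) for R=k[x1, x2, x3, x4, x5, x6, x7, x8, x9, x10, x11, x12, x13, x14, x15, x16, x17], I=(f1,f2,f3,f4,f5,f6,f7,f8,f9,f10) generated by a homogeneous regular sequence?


codim=10, depth=dim(R/I)=17-10=7
Product=10*7=70


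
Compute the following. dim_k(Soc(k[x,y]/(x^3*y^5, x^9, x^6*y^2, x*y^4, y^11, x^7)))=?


Socle = ann(m) = span of standard monomials u with x*u, y*u in I (staircase corners).
Redundant generators: x^9, x^3*y^5
Minimal generators: x^7, x^6*y^2, x*y^4, y^11
Corners: y^10, x^5y^3, x^6y
Socle dim=3


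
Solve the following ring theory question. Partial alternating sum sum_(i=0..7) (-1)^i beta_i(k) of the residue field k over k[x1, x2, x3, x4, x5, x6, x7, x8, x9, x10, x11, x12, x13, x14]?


Koszul resolution: beta_i(k)=C(n,i), n=14
sum_(i=0..p) (-1)^i C(n,i) = (-1)^p C(n-1,p)
(-1)^7*C(13,7) = (-1)^7*1716 = -1716


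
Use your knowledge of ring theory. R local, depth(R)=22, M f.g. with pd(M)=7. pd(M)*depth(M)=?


pd+depth=22
depth=22-7=15
pd*depth=7*15=105


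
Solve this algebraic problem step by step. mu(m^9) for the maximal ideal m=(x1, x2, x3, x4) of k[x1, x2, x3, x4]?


Graded Nakayama: mu(m^d) = dim_k (m^d/m^(d+1)) = #degree-9 monomials in 4 vars
C(n+d-1,d)=C(12,9)=220


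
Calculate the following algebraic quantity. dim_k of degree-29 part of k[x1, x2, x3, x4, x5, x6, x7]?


C(d+n-1,n-1)=C(35,6)=1623160


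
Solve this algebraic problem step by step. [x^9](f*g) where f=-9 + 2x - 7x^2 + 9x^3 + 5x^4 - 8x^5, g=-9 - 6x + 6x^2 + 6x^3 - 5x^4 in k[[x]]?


[x^9] = sum a_i*b_j, i+j=9
  -8*-5=40
Sum=40


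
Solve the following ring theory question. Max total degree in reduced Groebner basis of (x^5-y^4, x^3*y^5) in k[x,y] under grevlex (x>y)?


LT(f1)=x^5, LT(f2)=x^3y^5, lcm=x^5y^5
S(f1,f2) = y^5*f1 - x^2*f2 = -y^9
Reduced GB = {f1, f2, y^9}; degrees 5, 8, 9
Max = 9


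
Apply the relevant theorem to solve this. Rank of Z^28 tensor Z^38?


rank(M(x)N) = rank(M)*rank(N)
28*38 = 1064


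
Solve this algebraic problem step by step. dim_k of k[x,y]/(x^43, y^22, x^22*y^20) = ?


k[x,y]/I, I = (x^43, y^22, x^22*y^20)
Rect: 43x22=946. Corner: (43-22)x(22-20)=42.
dim = 946-42 = 904


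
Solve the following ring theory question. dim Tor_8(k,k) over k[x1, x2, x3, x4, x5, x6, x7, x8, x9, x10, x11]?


Koszul: C(n,i)=C(11,8)=165


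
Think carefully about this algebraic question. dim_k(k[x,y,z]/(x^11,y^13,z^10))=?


Basis: x^iy^jz^k, i<11,j<13,k<10
11*13*10=1430


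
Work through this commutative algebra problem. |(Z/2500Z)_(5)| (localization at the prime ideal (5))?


5-primary part: 2500=5^4*4
Size=5^4=625


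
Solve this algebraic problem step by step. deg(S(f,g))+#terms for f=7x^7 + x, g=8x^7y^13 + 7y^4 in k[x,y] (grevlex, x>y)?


LT(f)=7x^7, LT(g)=8x^7y^13
lcm(LM)=x^7y^13
S(f,g) (scaled by 56 to clear denominators) = 8y^13*f - 7*g = 8xy^13 - 49y^4
2 terms, deg 14.
14+2=16


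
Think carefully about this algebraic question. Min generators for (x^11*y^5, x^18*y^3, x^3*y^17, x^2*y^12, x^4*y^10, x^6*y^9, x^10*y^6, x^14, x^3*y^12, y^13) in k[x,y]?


Remove redundant (divisible by others).
x^3*y^17 redundant.
x^18*y^3 redundant.
x^3*y^12 redundant.
Min: x^14, x^11*y^5, x^10*y^6, x^6*y^9, x^4*y^10, x^2*y^12, y^13
Count=7


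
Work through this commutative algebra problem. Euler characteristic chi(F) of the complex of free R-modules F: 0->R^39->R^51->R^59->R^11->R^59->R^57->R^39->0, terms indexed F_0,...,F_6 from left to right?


chi = sum (-1)^i * rank:
(-1)^0*39=39
(-1)^1*51=-51
(-1)^2*59=59
(-1)^3*11=-11
(-1)^4*59=59
(-1)^5*57=-57
(-1)^6*39=39
chi=77


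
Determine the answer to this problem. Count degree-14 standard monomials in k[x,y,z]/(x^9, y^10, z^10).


Need i<9, j<10, k<10 with i+j+k=14.
For each i, j ranges over max(0,14-i-9)..min(9,14-i):
  i=0: j in [5,9] -> 5
  i=1: j in [4,9] -> 6
  i=2: j in [3,9] -> 7
  i=3: j in [2,9] -> 8
  i=4: j in [1,9] -> 9
  i=5: j in [0,9] -> 10
  i=6: j in [0,8] -> 9
  i=7: j in [0,7] -> 8
  i=8: j in [0,6] -> 7
H(14) = 5+6+7+8+9+10+9+8+7 = 69


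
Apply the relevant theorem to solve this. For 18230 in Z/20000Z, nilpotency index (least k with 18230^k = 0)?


18230^k mod 20000:
k=1: 18230
k=2: 12900
k=3: 7000
k=4: 10000
k=5: 0
First zero at k = 5


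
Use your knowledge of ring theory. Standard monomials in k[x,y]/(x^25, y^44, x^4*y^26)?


k[x,y]/I, I = (x^25, y^44, x^4*y^26)
Rect: 25x44=1100. Corner: (25-4)x(44-26)=378.
dim = 1100-378 = 722


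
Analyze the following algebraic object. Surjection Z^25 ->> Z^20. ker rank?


rank(ker) = 25-20 = 5


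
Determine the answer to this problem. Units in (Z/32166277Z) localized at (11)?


Local ring = Z/14641Z.
phi(14641) = 11^3*(11-1) = 13310


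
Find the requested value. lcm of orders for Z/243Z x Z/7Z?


Exponent = lcm of the cyclic orders; pairwise coprime => product.
3^5*7^1=243*7=1701


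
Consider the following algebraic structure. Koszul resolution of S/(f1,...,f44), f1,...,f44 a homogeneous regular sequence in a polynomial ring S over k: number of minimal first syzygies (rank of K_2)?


Regular sequence => Koszul complex is the minimal free resolution.
Syz_1 minimally generated by Koszul relations f_i*e_j - f_j*e_i (i<j): mu(Syz_1) = beta_2 = C(m,2) = m(m-1)/2
m=44
44*43/2 = 946


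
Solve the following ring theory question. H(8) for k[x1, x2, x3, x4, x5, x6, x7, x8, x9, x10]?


C(d+n-1,n-1)=C(17,9)=24310


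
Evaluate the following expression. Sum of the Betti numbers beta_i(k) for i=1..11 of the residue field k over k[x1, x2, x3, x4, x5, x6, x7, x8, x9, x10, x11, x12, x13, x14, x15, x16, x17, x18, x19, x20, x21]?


Koszul resolution: beta_i(k)=C(n,i), n=21
C(21,1)=21, C(21,2)=210, C(21,3)=1330, C(21,4)=5985, C(21,5)=20349, C(21,6)=54264, C(21,7)=116280, C(21,8)=203490, C(21,9)=293930, C(21,10)=352716, C(21,11)=352716
Sum=1401291


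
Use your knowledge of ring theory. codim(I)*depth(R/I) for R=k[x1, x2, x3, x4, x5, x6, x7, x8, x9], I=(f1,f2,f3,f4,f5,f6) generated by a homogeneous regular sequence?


codim=6, depth=dim(R/I)=9-6=3
Product=6*3=18


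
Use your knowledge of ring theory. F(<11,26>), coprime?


gcd(11,26)=1 => F=ab-a-b=11*26-11-26=286-37=249


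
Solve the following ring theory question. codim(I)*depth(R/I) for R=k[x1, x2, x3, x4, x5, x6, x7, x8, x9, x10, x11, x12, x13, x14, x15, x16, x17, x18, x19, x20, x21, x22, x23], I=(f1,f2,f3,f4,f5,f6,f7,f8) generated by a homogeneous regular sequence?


codim=8, depth=dim(R/I)=23-8=15
Product=8*15=120


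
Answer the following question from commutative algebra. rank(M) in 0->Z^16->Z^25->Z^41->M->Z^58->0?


Alt sum=0:
(-1)^0*16 + (-1)^1*25 + (-1)^2*41 + (-1)^3*? + (-1)^4*58=0
rank(M)=90


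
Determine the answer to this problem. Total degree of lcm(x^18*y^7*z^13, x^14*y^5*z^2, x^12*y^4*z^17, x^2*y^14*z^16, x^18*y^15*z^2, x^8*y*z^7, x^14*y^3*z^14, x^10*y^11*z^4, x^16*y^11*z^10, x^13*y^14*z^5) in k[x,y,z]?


lcm = componentwise max:
x: max(18,14,12,2,18,8,14,10,16,13)=18
y: max(7,5,4,14,15,1,3,11,11,14)=15
z: max(13,2,17,16,2,7,14,4,10,5)=17
Total=18+15+17=50


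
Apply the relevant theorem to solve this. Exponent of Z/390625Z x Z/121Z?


Exponent = lcm of the cyclic orders; pairwise coprime => product.
5^8*11^2=390625*121=47265625


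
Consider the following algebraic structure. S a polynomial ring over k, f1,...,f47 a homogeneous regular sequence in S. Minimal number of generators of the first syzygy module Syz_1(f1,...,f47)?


Regular sequence => Koszul complex is the minimal free resolution.
Syz_1 minimally generated by Koszul relations f_i*e_j - f_j*e_i (i<j): mu(Syz_1) = beta_2 = C(m,2) = m(m-1)/2
m=47
47*46/2 = 1081


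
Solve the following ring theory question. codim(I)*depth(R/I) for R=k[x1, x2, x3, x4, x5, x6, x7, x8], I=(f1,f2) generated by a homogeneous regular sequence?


codim=2, depth=dim(R/I)=8-2=6
Product=2*6=12


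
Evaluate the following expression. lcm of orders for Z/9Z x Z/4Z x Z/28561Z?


Exponent = lcm of the cyclic orders; pairwise coprime => product.
3^2*2^2*13^4=9*4*28561=1028196


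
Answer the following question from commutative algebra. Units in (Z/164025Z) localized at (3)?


Local ring = Z/6561Z.
phi(6561) = 3^7*(3-1) = 4374


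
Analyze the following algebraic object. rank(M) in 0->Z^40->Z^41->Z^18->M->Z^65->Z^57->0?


Alt sum=0:
(-1)^0*40 + (-1)^1*41 + (-1)^2*18 + (-1)^3*? + (-1)^4*65 + (-1)^5*57=0
rank(M)=25


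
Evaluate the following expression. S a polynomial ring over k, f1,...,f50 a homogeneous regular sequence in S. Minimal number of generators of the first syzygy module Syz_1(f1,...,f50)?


Regular sequence => Koszul complex is the minimal free resolution.
Syz_1 minimally generated by Koszul relations f_i*e_j - f_j*e_i (i<j): mu(Syz_1) = beta_2 = C(m,2) = m(m-1)/2
m=50
50*49/2 = 1225


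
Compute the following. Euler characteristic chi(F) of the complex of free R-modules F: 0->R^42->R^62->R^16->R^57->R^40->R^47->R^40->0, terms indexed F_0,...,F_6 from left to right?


chi = sum (-1)^i * rank:
(-1)^0*42=42
(-1)^1*62=-62
(-1)^2*16=16
(-1)^3*57=-57
(-1)^4*40=40
(-1)^5*47=-47
(-1)^6*40=40
chi=-28


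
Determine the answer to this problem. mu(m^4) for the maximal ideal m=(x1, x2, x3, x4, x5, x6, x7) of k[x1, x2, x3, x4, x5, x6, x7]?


Graded Nakayama: mu(m^d) = dim_k (m^d/m^(d+1)) = #degree-4 monomials in 7 vars
C(n+d-1,d)=C(10,4)=210


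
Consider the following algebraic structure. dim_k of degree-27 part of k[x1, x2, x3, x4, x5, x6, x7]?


C(d+n-1,n-1)=C(33,6)=1107568


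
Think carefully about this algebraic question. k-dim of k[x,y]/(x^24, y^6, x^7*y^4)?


k[x,y]/I, I = (x^24, y^6, x^7*y^4)
Rect: 24x6=144. Corner: (24-7)x(6-4)=34.
dim = 144-34 = 110


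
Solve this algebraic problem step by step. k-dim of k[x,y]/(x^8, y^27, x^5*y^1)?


k[x,y]/I, I = (x^8, y^27, x^5*y^1)
Rect: 8x27=216. Corner: (8-5)x(27-1)=78.
dim = 216-78 = 138


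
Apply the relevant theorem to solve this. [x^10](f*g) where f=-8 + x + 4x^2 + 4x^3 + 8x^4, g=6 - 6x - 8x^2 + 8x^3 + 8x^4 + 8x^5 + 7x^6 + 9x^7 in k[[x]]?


[x^10] = sum a_i*b_j, i+j=10
  4*9=36
  8*7=56
Sum=92


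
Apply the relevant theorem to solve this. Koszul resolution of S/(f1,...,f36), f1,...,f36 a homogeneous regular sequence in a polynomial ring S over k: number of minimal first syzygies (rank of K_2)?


Regular sequence => Koszul complex is the minimal free resolution.
Syz_1 minimally generated by Koszul relations f_i*e_j - f_j*e_i (i<j): mu(Syz_1) = beta_2 = C(m,2) = m(m-1)/2
m=36
36*35/2 = 630


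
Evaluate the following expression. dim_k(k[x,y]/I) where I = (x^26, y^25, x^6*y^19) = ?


k[x,y]/I, I = (x^26, y^25, x^6*y^19)
Rect: 26x25=650. Corner: (26-6)x(25-19)=120.
dim = 650-120 = 530


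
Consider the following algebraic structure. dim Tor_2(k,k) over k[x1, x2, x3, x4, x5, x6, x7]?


Koszul: C(n,i)=C(7,2)=21


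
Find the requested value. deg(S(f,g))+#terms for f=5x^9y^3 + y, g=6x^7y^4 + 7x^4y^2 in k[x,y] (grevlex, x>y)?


LT(f)=5x^9y^3, LT(g)=6x^7y^4
lcm(LM)=x^9y^4
S(f,g) (scaled by 30 to clear denominators) = 6y*f - 5x^2*g = -35x^6y^2 + 6y^2
2 terms, deg 8.
8+2=10


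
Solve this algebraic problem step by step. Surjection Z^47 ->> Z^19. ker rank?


rank(ker) = 47-19 = 28


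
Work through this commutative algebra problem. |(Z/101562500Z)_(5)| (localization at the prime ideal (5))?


5-primary part: 101562500=5^9*52
Size=5^9=1953125


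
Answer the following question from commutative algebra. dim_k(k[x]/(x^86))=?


Basis: 1,x,...,x^85
dim=86


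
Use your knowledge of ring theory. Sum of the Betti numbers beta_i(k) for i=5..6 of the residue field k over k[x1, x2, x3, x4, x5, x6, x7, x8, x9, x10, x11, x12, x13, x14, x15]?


Koszul resolution: beta_i(k)=C(n,i), n=15
C(15,5)=3003, C(15,6)=5005
Sum=8008


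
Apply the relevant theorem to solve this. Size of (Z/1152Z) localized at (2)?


2-primary part: 1152=2^7*9
Size=2^7=128


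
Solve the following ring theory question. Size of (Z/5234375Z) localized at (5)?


5-primary part: 5234375=5^7*67
Size=5^7=78125


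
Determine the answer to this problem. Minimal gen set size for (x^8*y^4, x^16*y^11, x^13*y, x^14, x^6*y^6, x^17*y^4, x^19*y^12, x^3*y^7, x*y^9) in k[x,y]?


Remove redundant (divisible by others).
x^16*y^11 redundant.
x^19*y^12 redundant.
x^17*y^4 redundant.
Min: x^14, x^13*y, x^8*y^4, x^6*y^6, x^3*y^7, x*y^9
Count=6


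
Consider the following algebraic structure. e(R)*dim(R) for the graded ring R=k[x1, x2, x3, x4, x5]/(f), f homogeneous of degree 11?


e(R)=deg(f)=11, dim(R)=5-1=4
e*dim=11*4=44


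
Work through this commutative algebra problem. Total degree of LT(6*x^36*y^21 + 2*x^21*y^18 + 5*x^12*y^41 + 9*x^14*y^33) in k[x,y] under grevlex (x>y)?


LT: 6*x^36*y^21
deg_x=36, deg_y=21
Total=36+21=57


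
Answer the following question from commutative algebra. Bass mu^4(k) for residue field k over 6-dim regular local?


C(n,i)=C(6,4)=15


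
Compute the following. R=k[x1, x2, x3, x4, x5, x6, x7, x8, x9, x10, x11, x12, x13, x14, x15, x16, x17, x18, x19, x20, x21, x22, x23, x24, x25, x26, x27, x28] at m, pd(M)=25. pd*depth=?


pd+depth=28
depth=28-25=3
pd*depth=25*3=75


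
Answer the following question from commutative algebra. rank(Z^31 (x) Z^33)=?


rank(M(x)N) = rank(M)*rank(N)
31*33 = 1023


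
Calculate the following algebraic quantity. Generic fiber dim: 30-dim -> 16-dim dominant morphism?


dim(fiber)=dim(X)-dim(Y)=30-16=14


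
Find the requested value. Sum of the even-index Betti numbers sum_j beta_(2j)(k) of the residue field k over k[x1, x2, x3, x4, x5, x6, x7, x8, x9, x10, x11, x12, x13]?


Koszul resolution: beta_i(k)=C(n,i), n=13
sum_even C(13,i) = 2^(n-1) = 2^12 = 4096


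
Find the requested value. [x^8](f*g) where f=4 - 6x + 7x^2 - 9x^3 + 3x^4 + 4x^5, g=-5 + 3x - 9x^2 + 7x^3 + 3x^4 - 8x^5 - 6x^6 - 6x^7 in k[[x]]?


[x^8] = sum a_i*b_j, i+j=8
  -6*-6=36
  7*-6=-42
  -9*-8=72
  3*3=9
  4*7=28
Sum=103


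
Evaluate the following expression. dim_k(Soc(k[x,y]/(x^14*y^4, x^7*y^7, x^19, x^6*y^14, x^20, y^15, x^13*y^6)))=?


Socle = ann(m) = span of standard monomials u with x*u, y*u in I (staircase corners).
Redundant generators: x^20
Minimal generators: x^19, x^14*y^4, x^13*y^6, x^7*y^7, x^6*y^14, y^15
Corners: x^5y^14, x^6y^13, x^12y^6, x^13y^5, x^18y^3
Socle dim=5


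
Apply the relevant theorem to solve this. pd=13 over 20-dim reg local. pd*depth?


pd+depth=20
depth=20-13=7
pd*depth=13*7=91


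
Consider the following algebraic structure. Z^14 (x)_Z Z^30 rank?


rank(M(x)N) = rank(M)*rank(N)
14*30 = 420


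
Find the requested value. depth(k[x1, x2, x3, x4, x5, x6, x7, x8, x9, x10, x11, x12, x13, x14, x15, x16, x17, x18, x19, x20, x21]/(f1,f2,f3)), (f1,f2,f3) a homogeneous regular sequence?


depth(R)=21
depth(R/I)=21-3=18


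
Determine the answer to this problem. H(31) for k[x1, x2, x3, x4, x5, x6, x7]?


C(d+n-1,n-1)=C(37,6)=2324784


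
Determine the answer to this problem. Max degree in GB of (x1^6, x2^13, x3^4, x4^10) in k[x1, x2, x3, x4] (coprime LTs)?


Pure powers, coprime LTs => already GB.
Degrees: 6, 13, 4, 10
Max=13


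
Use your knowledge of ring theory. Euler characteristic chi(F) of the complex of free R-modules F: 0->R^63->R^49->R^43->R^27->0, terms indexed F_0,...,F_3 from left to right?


chi = sum (-1)^i * rank:
(-1)^0*63=63
(-1)^1*49=-49
(-1)^2*43=43
(-1)^3*27=-27
chi=30


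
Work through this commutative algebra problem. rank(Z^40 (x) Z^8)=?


rank(M(x)N) = rank(M)*rank(N)
40*8 = 320


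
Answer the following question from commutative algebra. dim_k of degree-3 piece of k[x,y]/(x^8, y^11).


k[x,y], I = (x^8, y^11), d = 3
Need i < 8 and d-i < 11.
Range: 0 <= i <= 3.
H(3) = 4


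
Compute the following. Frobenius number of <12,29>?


gcd(12,29)=1 => F=ab-a-b=12*29-12-29=348-41=307


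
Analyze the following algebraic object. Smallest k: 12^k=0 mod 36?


12^k mod 36:
k=1: 12
k=2: 0
First zero at k = 2


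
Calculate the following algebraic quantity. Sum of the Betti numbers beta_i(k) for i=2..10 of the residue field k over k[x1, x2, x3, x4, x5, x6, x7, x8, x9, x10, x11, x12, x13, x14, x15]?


Koszul resolution: beta_i(k)=C(n,i), n=15
C(15,2)=105, C(15,3)=455, C(15,4)=1365, C(15,5)=3003, C(15,6)=5005, C(15,7)=6435, C(15,8)=6435, C(15,9)=5005, C(15,10)=3003
Sum=30811


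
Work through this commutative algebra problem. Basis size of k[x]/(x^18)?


Basis: 1,x,...,x^17
dim=18


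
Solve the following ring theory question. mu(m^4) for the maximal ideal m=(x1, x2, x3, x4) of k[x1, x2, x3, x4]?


Graded Nakayama: mu(m^d) = dim_k (m^d/m^(d+1)) = #degree-4 monomials in 4 vars
C(n+d-1,d)=C(7,4)=35


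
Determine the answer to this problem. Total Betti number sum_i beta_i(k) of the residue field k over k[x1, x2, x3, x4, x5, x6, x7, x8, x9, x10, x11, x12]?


Koszul resolution: beta_i(k)=C(n,i), n=12
sum_i C(12,i) = 2^12 = 4096


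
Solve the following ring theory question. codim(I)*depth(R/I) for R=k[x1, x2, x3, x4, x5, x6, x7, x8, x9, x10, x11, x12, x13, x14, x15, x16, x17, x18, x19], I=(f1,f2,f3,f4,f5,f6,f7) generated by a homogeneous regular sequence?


codim=7, depth=dim(R/I)=19-7=12
Product=7*12=84


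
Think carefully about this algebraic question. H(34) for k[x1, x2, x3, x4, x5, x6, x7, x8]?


C(d+n-1,n-1)=C(41,7)=22481940


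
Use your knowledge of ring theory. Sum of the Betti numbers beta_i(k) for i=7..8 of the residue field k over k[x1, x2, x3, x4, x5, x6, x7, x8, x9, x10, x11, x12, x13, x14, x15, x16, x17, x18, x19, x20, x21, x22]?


Koszul resolution: beta_i(k)=C(n,i), n=22
C(22,7)=170544, C(22,8)=319770
Sum=490314
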